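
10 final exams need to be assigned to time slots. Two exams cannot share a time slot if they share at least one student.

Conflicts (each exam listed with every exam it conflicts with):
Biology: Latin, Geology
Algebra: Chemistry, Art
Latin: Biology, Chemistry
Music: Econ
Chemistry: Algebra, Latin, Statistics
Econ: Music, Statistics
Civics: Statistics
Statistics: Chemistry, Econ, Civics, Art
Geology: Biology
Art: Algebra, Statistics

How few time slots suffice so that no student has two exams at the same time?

Music and Econ conflict, so at least 2 time slots are needed.
2 time slots suffice: Biology=2, Algebra=1, Latin=1, Music=1, Chemistry=2, Econ=2, Civics=2, Statistics=1, Geology=1, Art=2. Every pair that conflicts lands in different time slots.

2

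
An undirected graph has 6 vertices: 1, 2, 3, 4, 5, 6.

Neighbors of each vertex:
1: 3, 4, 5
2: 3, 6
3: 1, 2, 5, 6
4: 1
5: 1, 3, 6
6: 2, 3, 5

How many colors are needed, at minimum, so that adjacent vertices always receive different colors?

1, 3, 5 are mutually adjacent, so at least 3 colors are needed.
A valid assignment using 3 colors: 1=b, 2=c, 3=a, 4=a, 5=c, 6=b. No two adjacent vertices share a color.

3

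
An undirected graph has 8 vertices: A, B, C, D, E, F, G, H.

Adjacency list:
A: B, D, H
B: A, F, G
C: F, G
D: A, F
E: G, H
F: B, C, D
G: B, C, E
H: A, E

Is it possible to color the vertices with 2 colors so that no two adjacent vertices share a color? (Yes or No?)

No

The cycle B-A-H-E-G-B has odd length 5, so it cannot be 2-colored; at least 3 colors are needed.
So 2 colors are not enough.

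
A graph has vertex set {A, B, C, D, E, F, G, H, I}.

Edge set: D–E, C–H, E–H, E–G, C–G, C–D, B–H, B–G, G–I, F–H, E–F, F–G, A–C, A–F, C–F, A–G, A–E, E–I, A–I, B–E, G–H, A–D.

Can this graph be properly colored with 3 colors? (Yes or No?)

No

B, E, G, H form a clique, so at least 4 colors are needed.
So 3 colors are not enough.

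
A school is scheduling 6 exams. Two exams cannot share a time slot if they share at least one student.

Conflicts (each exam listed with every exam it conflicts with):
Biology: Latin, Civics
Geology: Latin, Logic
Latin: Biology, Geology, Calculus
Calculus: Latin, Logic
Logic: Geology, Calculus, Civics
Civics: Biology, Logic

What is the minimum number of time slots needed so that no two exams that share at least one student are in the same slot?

3

The cycle Biology-Latin-Calculus-Logic-Civics-Biology has odd length 5, so it cannot be 2-colored; at least 3 time slots are needed.
3 time slots suffice: time slot 1 → {Latin, Logic}; time slot 2 → {Geology, Calculus, Civics}; time slot 3 → {Biology}. Every pair that conflicts lands in different time slots.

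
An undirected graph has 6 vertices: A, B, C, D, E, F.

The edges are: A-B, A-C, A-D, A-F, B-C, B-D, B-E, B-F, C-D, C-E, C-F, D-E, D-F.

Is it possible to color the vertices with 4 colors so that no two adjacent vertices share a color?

No

A, B, C, D, F are mutually adjacent (a clique of size 5), so at least 5 colors are needed.
So 4 colors are not enough.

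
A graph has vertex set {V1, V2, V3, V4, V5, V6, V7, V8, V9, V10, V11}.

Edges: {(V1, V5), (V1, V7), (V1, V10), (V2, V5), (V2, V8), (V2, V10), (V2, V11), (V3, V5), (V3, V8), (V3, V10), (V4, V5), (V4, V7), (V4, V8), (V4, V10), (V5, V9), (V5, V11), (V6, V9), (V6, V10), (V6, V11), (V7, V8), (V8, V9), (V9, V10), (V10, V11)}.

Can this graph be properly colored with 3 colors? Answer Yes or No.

The chromatic number is 3. V4, V7, V8 are mutually adjacent, so at least 3 colors are needed.
One proper 3-coloring: V1=2, V2=3, V3=2, V4=2, V5=1, V6=3, V7=3, V8=1, V9=2, V10=1, V11=2.
That is already a proper 3-coloring.

Yes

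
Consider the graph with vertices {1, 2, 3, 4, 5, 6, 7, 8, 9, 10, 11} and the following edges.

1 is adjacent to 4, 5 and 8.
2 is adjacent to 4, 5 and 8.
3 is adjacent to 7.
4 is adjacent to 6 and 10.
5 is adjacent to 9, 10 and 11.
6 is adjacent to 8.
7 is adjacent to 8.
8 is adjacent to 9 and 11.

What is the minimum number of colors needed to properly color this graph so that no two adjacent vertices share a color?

4 and 6 are adjacent, so at least 2 colors are needed.
2 colors suffice: color a → {3, 4, 5, 8}; color b → {1, 2, 6, 7, 9, 10, 11}. Each edge has distinct colors on its endpoints.

2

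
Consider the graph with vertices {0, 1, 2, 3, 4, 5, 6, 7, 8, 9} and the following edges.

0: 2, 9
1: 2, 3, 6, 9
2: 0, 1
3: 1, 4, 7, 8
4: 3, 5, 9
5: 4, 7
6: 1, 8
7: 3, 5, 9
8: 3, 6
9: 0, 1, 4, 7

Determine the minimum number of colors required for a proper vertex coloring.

3 and 4 are adjacent, so at least 2 colors are needed.
2 colors suffice: color red → {2, 3, 5, 6, 9}; color blue → {0, 1, 4, 7, 8}. No two adjacent vertices share a color.

2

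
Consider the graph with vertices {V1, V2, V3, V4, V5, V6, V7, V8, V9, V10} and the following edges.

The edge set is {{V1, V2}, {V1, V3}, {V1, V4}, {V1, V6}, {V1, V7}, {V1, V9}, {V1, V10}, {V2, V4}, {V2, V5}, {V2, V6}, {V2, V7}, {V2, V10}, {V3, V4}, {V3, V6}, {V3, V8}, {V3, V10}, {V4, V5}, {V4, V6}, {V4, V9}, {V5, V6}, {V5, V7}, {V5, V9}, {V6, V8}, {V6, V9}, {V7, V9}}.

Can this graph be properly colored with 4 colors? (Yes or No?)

Yes

The chromatic number is 4. V4, V5, V6, V9 are pairwise adjacent (a clique of size 4), so at least 4 colors are needed.
4 colors suffice: color red → {V6, V7, V10}; color blue → {V1, V5, V8}; color green → {V4}; color yellow → {V2, V3, V9}.
That is already a proper 4-coloring.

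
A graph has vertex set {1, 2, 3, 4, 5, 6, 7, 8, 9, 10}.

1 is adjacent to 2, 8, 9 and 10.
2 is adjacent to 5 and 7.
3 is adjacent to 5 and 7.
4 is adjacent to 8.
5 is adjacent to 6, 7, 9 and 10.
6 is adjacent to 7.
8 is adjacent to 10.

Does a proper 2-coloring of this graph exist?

5, 6, 7 are mutually adjacent, so at least 3 colors are needed.
So 2 colors are not enough.

No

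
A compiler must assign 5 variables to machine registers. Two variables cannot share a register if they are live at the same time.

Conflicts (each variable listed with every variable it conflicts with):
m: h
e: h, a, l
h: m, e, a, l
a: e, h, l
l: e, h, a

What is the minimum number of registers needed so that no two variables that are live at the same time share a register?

e, h, a, l are mutually in conflict, so at least 4 registers are needed.
Using 4 registers: m=2, e=2, h=1, a=4, l=3. Every pair that conflicts lands in different registers.

4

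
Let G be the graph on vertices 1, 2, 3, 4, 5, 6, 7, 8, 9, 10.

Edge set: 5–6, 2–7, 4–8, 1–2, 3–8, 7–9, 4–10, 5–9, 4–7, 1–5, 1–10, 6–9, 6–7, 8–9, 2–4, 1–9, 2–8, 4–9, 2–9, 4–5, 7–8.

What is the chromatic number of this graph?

5

2, 4, 7, 8, 9 are mutually adjacent (a clique of size 5), so at least 5 colors are needed.
5 colors suffice: color a → {3, 9, 10}; color b → {1, 4, 6}; color c → {5, 8}; color d → {7}; color e → {2}. Every edge joins two different colors.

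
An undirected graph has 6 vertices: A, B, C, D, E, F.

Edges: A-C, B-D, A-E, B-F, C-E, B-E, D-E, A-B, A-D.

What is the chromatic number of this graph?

4

A, B, D, E are mutually adjacent (a clique of size 4), so at least 4 colors are needed.
One proper 4-coloring: A=3, B=2, C=2, D=4, E=1, F=1. No two adjacent vertices share a color.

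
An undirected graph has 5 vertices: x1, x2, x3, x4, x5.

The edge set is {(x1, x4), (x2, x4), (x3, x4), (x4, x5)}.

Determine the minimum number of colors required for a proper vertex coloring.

x2 and x4 are adjacent, so at least 2 colors are needed.
2 colors suffice: color 1 → {x4}; color 2 → {x1, x2, x3, x5}. Every edge joins two different colors.

2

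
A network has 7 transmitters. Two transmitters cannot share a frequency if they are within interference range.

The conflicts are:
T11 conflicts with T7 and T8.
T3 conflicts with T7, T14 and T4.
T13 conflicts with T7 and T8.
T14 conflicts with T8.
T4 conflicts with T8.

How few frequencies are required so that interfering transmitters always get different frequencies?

3

The cycle T14-T3-T7-T11-T8-T14 has odd length 5, so it cannot be 2-colored; at least 3 frequencies are needed.
3 frequencies suffice: frequency 1 → {T7, T8}; frequency 2 → {T11, T3, T13}; frequency 3 → {T14, T4}. Each listed conflict is separated.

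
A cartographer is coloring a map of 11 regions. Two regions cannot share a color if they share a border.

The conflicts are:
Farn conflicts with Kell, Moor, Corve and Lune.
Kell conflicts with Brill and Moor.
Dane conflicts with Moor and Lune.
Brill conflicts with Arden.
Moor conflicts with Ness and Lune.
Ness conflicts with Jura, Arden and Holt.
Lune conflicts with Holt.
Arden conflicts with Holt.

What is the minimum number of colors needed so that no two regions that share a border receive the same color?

3

Ness, Arden, Holt pairwise conflict, so at least 3 colors are needed.
3 colors suffice: color 1 → {Moor, Jura, Corve, Arden}; color 2 → {Kell, Ness, Lune}; color 3 → {Farn, Dane, Brill, Holt}. No two conflicting regions share a color.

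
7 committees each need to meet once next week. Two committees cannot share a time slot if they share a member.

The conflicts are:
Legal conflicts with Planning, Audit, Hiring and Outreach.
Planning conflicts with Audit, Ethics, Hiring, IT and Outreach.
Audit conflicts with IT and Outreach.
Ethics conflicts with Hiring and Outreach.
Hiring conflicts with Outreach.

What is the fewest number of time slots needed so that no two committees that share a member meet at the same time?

Legal, Planning, Audit, Outreach are mutually in conflict, so at least 4 time slots are needed.
Using 4 time slots: Legal=4, Planning=1, Audit=3, Ethics=4, Hiring=3, IT=2, Outreach=2. Each listed conflict is separated.

4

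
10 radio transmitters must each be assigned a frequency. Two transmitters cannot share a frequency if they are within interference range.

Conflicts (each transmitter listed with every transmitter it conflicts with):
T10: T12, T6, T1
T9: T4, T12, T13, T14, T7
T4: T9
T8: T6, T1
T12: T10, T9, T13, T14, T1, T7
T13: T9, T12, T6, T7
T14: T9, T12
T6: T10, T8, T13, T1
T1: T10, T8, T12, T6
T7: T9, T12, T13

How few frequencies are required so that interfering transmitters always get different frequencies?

4

T9, T12, T13, T7 pairwise conflict, so at least 4 frequencies are needed.
4 frequencies suffice: T10=3, T9=2, T4=1, T8=3, T12=1, T13=3, T14=3, T6=1, T1=2, T7=4. Every pair that conflicts lands in different frequencies.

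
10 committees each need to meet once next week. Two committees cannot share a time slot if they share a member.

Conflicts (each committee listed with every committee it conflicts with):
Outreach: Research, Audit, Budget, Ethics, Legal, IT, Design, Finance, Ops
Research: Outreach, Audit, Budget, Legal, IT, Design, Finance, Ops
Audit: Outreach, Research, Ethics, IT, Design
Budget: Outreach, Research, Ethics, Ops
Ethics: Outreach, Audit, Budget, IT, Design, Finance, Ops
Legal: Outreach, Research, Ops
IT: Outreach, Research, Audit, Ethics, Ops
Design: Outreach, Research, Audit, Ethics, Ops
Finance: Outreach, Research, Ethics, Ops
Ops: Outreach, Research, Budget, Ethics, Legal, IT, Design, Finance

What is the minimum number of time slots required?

4

Outreach, Research, Budget, Ops all conflict with each other, so at least 4 time slots are needed.
Using 4 time slots: Outreach=1, Research=2, Audit=3, Budget=4, Ethics=2, Legal=4, IT=4, Design=4, Finance=4, Ops=3. No two conflicting committees share a time slot.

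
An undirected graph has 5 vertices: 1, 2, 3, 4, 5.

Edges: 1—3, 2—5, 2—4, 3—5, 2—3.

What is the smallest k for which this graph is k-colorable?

2, 3, 5 are mutually adjacent, so at least 3 colors are needed.
3 colors suffice: color red → {1, 2}; color blue → {3, 4}; color green → {5}. No two adjacent vertices share a color.

3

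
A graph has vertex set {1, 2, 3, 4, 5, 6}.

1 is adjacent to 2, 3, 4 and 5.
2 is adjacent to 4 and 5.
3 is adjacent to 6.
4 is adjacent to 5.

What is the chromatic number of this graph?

4

1, 2, 4, 5 are mutually adjacent (a clique of size 4), so at least 4 colors are needed.
A valid assignment using 4 colors: 1=red, 2=yellow, 3=blue, 4=blue, 5=green, 6=red. Each edge has distinct colors on its endpoints.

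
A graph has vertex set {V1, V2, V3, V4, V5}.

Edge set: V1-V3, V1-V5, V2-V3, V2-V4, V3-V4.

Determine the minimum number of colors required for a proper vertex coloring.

3

V2, V3, V4 are pairwise adjacent, so at least 3 colors are needed.
3 colors suffice: color 1 → {V3, V5}; color 2 → {V1, V2}; color 3 → {V4}. Each edge has distinct colors on its endpoints.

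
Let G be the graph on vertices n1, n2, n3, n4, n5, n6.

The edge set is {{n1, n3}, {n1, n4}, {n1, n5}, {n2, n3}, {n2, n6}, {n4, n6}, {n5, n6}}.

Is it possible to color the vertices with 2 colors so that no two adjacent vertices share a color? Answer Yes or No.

No

The cycle n3-n1-n5-n6-n2-n3 has odd length 5, so it cannot be 2-colored; at least 3 colors are needed.
So 2 colors are not enough.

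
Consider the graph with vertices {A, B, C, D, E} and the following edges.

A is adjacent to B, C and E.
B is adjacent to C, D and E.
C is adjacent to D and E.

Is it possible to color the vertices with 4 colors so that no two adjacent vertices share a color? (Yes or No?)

Yes

The chromatic number is 4. A, B, C, E are mutually adjacent (a clique of size 4), so at least 4 colors are needed.
4 colors suffice: A=3, B=1, C=2, D=3, E=4.
That is already a proper 4-coloring.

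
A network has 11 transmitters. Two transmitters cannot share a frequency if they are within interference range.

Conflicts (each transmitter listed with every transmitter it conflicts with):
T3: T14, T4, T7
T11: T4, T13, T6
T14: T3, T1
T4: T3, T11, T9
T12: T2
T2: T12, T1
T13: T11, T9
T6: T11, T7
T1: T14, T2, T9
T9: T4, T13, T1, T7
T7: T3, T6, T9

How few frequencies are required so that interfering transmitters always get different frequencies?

3

The cycle T1-T14-T3-T4-T9-T1 has odd length 5, so it cannot be 2-colored; at least 3 frequencies are needed.
3 frequencies suffice: frequency 1 → {T3, T11, T2, T9}; frequency 2 → {T4, T12, T13, T1, T7}; frequency 3 → {T14, T6}. Each listed conflict is separated.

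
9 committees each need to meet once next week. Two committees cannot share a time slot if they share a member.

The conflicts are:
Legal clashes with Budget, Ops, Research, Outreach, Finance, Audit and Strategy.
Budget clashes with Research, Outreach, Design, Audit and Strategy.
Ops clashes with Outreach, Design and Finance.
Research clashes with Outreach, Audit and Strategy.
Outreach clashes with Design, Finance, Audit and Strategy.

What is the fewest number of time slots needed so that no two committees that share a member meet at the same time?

Legal, Budget, Research, Outreach, Audit all conflict with each other, so at least 5 time slots are needed.
5 time slots suffice: time slot 1 → {Outreach}; time slot 2 → {Legal, Design}; time slot 3 → {Budget, Ops}; time slot 4 → {Research, Finance}; time slot 5 → {Audit, Strategy}. Each listed conflict is separated.

5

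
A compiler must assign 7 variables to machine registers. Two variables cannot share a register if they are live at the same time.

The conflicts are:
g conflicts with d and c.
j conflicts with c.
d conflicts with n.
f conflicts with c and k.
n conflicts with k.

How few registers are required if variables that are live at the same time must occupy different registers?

2

g and d conflict, so at least 2 registers are needed.
2 registers suffice: g=2, j=2, d=1, f=2, n=2, c=1, k=1. No two conflicting variables share a register.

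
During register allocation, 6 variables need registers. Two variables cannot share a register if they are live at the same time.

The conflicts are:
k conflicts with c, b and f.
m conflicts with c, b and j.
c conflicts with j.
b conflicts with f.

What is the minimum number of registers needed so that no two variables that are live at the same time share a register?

m, c, j are mutually in conflict, so at least 3 registers are needed.
3 registers suffice: register 1 → {k, m}; register 2 → {c, b}; register 3 → {f, j}. Every pair that conflicts lands in different registers.

3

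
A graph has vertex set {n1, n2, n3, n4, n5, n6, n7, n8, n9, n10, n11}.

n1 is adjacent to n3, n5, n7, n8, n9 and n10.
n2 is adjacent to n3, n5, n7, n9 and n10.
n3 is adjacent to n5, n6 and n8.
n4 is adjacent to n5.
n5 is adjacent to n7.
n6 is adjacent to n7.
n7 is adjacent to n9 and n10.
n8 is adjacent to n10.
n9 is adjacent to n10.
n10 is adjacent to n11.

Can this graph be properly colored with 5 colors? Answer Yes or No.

The chromatic number is 4. n1, n7, n9, n10 are mutually adjacent (a clique of size 4), so at least 4 colors are needed.
4 colors suffice: n1=3, n2=3, n3=1, n4=1, n5=4, n6=3, n7=2, n8=2, n9=4, n10=1, n11=2.
Since 5 ≥ 4, a proper 5-coloring certainly exists.

Yes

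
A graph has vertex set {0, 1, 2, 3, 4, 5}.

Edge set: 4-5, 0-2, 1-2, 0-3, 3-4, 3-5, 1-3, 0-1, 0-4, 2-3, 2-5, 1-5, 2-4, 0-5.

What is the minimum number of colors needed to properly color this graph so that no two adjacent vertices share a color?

5

0, 2, 3, 4, 5 are pairwise adjacent (a clique of size 5), so at least 5 colors are needed.
5 colors suffice: color a → {0}; color b → {3}; color c → {2}; color d → {5}; color e → {1, 4}. Every edge joins two different colors.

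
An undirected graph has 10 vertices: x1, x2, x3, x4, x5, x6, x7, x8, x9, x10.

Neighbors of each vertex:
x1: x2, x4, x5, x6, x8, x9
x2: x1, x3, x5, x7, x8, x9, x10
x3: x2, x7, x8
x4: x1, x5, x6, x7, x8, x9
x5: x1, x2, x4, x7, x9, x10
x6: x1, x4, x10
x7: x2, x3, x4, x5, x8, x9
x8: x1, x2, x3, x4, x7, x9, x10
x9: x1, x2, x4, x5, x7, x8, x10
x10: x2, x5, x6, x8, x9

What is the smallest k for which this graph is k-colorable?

x2, x5, x7, x9 form a clique, so at least 4 colors are needed.
A valid assignment using 4 colors: x1=4, x2=1, x3=2, x4=1, x5=3, x6=2, x7=4, x8=3, x9=2, x10=4. No two adjacent vertices share a color.

4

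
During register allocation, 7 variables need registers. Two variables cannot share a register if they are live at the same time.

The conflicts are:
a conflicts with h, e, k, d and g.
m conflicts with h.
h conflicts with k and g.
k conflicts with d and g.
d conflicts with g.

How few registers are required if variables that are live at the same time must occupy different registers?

a, h, k, g pairwise conflict, so at least 4 registers are needed.
4 registers suffice: register 1 → {a, m}; register 2 → {e, k}; register 3 → {h, d}; register 4 → {g}. No two conflicting variables share a register.

4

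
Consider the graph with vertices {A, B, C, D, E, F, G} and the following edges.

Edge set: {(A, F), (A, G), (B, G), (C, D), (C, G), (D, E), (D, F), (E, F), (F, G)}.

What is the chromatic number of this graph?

D, E, F form a triangle, so at least 3 colors are needed.
3 colors suffice: color 1 → {B, C, F}; color 2 → {D, G}; color 3 → {A, E}. Every edge joins two different colors.

3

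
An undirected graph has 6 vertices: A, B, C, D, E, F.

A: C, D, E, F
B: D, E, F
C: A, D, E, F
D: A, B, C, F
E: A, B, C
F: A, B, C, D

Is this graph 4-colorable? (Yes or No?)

Yes

The chromatic number is 4. A, C, D, F are mutually adjacent (a clique of size 4), so at least 4 colors are needed.
4 colors suffice: color 1 → {B, C}; color 2 → {A}; color 3 → {E, F}; color 4 → {D}.
That is already a proper 4-coloring.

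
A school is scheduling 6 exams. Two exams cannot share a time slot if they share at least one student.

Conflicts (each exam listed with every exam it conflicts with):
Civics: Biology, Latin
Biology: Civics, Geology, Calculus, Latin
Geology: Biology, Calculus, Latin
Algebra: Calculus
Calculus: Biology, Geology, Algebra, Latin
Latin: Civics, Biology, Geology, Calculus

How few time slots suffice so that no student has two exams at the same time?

4

Biology, Geology, Calculus, Latin pairwise conflict, so at least 4 time slots are needed.
4 time slots suffice: time slot 1 → {Algebra, Latin}; time slot 2 → {Civics, Calculus}; time slot 3 → {Biology}; time slot 4 → {Geology}. Each listed conflict is separated.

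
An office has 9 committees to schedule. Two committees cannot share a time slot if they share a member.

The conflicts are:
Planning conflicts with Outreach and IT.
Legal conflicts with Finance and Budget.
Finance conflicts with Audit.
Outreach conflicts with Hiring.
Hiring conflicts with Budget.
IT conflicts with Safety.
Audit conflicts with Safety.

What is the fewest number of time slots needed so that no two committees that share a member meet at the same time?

3

The cycle Safety-Audit-Finance-Legal-Budget-Hiring-Outreach-Planning-IT-Safety has odd length 9, so it cannot be 2-colored; at least 3 time slots are needed.
3 time slots suffice: time slot 1 → {Finance, Outreach, Budget, Safety}; time slot 2 → {Planning, Legal, Hiring, Audit}; time slot 3 → {IT}. Every pair that conflicts lands in different time slots.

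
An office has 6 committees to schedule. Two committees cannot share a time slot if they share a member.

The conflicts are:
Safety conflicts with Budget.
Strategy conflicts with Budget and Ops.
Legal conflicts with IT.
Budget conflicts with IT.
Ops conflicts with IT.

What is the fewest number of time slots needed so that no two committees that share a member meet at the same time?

2

Ops and IT conflict, so at least 2 time slots are needed.
2 time slots suffice: time slot 1 → {Safety, Strategy, IT}; time slot 2 → {Legal, Budget, Ops}. Each listed conflict is separated.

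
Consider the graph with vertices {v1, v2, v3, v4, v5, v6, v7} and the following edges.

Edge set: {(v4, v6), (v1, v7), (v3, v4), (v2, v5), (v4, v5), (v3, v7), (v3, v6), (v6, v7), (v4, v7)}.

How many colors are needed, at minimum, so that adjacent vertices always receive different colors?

v3, v4, v6, v7 are pairwise adjacent (a clique of size 4), so at least 4 colors are needed.
4 colors suffice: color 1 → {v1, v2, v4}; color 2 → {v5, v7}; color 3 → {v6}; color 4 → {v3}. Each edge has distinct colors on its endpoints.

4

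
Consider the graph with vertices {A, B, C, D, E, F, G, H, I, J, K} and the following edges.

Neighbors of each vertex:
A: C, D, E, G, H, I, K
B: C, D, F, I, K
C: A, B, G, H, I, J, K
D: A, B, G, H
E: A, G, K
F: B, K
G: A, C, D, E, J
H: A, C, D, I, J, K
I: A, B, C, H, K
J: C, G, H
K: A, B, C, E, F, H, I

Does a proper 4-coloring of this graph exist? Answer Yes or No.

No

A, C, H, I, K form a clique, so at least 5 colors are needed.
So 4 colors are not enough.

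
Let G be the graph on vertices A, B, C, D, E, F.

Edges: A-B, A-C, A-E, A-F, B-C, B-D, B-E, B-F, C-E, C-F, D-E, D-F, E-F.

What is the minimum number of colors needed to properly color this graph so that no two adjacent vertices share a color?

5

A, B, C, E, F form a clique, so at least 5 colors are needed.
A valid assignment using 5 colors: A=purple, B=green, C=yellow, D=yellow, E=blue, F=red. No two adjacent vertices share a color.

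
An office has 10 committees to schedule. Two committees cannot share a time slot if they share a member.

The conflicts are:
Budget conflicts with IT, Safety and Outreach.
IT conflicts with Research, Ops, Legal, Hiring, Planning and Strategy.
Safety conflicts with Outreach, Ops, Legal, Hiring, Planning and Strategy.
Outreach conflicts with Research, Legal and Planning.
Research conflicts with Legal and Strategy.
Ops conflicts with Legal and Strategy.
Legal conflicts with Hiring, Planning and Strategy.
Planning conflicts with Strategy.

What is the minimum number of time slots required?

IT, Research, Legal, Strategy are mutually in conflict, so at least 4 time slots are needed.
4 time slots suffice: time slot 1 → {Budget, Legal}; time slot 2 → {IT, Safety}; time slot 3 → {Outreach, Hiring, Strategy}; time slot 4 → {Research, Ops, Planning}. No two conflicting committees share a time slot.

4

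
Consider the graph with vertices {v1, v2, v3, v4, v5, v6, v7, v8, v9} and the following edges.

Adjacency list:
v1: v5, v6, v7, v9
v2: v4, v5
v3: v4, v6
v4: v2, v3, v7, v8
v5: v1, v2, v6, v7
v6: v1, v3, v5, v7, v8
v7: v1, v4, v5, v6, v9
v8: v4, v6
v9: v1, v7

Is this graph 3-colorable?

No

v1, v5, v6, v7 form a clique, so at least 4 colors are needed.
So 3 colors are not enough.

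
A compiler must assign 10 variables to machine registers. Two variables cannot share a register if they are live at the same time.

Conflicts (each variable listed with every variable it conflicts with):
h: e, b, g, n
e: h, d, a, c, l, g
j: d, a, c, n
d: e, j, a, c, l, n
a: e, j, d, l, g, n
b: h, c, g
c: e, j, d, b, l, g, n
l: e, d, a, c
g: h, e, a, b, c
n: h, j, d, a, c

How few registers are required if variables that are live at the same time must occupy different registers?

4

e, d, c, l pairwise conflict, so at least 4 registers are needed.
4 registers suffice: register 1 → {h, a, c}; register 2 → {e, b, n}; register 3 → {d, g}; register 4 → {j, l}. Each listed conflict is separated.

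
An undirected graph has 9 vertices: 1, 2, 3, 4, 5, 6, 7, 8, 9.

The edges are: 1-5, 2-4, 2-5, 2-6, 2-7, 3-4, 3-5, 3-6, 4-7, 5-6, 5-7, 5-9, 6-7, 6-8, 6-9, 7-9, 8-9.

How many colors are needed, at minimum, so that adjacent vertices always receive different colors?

2, 5, 6, 7 form a clique, so at least 4 colors are needed.
A valid assignment using 4 colors: 1=a, 2=d, 3=c, 4=a, 5=b, 6=a, 7=c, 8=b, 9=d. No two adjacent vertices share a color.

4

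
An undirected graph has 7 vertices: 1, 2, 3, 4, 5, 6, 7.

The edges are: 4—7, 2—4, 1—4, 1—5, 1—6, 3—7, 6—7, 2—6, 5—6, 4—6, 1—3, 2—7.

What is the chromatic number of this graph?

4

2, 4, 6, 7 are mutually adjacent (a clique of size 4), so at least 4 colors are needed.
One proper 4-coloring: 1=b, 2=d, 3=a, 4=c, 5=c, 6=a, 7=b. Every edge joins two different colors.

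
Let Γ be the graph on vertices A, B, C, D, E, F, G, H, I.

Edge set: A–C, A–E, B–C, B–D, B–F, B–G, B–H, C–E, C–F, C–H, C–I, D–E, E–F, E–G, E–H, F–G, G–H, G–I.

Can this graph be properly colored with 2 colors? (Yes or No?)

E, F, G are mutually adjacent, so at least 3 colors are needed.
So 2 colors are not enough.

No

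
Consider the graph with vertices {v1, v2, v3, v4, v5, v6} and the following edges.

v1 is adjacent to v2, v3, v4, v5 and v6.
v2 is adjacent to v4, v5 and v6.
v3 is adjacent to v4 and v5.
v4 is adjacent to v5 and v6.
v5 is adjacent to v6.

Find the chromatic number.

v1, v2, v4, v5, v6 form a clique, so at least 5 colors are needed.
5 colors suffice: color 1 → {v5}; color 2 → {v4}; color 3 → {v1}; color 4 → {v2, v3}; color 5 → {v6}. Each edge has distinct colors on its endpoints.

5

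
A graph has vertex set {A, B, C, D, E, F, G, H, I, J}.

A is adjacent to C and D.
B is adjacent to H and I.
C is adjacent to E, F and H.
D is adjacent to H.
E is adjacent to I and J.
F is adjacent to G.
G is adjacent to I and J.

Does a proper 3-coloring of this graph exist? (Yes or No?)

The chromatic number is 3. The cycle I-B-H-C-E-I has odd length 5, so it cannot be 2-colored; at least 3 colors are needed.
A valid assignment using 3 colors: A=2, B=3, C=1, D=1, E=2, F=3, G=2, H=2, I=1, J=1.
That is already a proper 3-coloring.

Yes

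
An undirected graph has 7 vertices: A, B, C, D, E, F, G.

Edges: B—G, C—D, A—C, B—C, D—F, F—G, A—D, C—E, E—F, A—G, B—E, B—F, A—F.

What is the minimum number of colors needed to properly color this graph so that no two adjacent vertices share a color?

3

A, D, F are mutually adjacent, so at least 3 colors are needed.
3 colors suffice: color 1 → {C, F}; color 2 → {A, B}; color 3 → {D, E, G}. No two adjacent vertices share a color.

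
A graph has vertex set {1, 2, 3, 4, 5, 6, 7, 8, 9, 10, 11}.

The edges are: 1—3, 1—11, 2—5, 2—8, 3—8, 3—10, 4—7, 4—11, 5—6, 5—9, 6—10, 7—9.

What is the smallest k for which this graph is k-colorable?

3

The cycle 8-2-5-9-7-4-11-1-3-8 has odd length 9, so it cannot be 2-colored; at least 3 colors are needed.
A valid assignment using 3 colors: 1=b, 2=c, 3=a, 4=b, 5=a, 6=c, 7=a, 8=b, 9=b, 10=b, 11=a. No two adjacent vertices share a color.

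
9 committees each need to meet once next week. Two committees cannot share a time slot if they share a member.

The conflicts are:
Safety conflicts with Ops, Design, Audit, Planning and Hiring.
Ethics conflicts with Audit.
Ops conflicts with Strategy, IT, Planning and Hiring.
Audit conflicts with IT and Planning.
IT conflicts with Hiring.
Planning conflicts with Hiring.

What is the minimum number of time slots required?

4

Safety, Ops, Planning, Hiring are mutually in conflict, so at least 4 time slots are needed.
4 time slots suffice: Safety=2, Ethics=2, Ops=1, Design=1, Audit=1, Strategy=2, IT=2, Planning=4, Hiring=3. Each listed conflict is separated.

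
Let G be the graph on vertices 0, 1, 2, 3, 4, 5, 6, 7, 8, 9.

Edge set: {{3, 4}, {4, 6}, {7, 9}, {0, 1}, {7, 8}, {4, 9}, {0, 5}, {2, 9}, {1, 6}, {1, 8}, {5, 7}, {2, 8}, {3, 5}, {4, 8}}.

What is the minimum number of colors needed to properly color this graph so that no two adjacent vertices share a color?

The cycle 7-9-4-3-5-7 has odd length 5, so it cannot be 2-colored; at least 3 colors are needed.
One proper 3-coloring: 0=blue, 1=red, 2=red, 3=blue, 4=red, 5=red, 6=blue, 7=green, 8=blue, 9=blue. Every edge joins two different colors.

3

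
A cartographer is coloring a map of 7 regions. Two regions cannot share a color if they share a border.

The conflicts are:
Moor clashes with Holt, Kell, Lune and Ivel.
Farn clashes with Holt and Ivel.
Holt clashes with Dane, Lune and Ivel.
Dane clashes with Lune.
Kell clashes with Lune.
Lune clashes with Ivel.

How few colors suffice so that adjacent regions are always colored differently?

Moor, Holt, Lune, Ivel all conflict with each other, so at least 4 colors are needed.
A valid assignment using 4 colors: Moor=4, Farn=1, Holt=2, Dane=3, Kell=2, Lune=1, Ivel=3. No two conflicting regions share a color.

4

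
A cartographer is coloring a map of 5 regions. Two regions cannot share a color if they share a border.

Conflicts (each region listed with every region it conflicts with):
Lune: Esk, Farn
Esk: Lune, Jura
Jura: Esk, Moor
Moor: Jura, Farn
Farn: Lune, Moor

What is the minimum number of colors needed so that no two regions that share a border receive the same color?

3

The cycle Farn-Lune-Esk-Jura-Moor-Farn has odd length 5, so it cannot be 2-colored; at least 3 colors are needed.
A valid assignment using 3 colors: Lune=2, Esk=1, Jura=2, Moor=1, Farn=3. Every pair that conflicts lands in different colors.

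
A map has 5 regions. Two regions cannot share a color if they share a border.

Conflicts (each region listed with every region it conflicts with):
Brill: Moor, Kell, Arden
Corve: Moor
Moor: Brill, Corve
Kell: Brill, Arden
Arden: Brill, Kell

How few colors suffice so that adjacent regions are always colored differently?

3

Brill, Kell, Arden pairwise conflict, so at least 3 colors are needed.
3 colors suffice: Brill=1, Corve=1, Moor=2, Kell=2, Arden=3. Every pair that conflicts lands in different colors.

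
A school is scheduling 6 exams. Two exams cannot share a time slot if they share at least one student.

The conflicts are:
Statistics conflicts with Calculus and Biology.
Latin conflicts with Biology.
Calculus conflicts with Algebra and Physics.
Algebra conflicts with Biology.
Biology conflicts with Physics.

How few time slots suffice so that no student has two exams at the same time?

Calculus and Physics conflict, so at least 2 time slots are needed.
2 time slots suffice: time slot 1 → {Calculus, Biology}; time slot 2 → {Statistics, Latin, Algebra, Physics}. Each listed conflict is separated.

2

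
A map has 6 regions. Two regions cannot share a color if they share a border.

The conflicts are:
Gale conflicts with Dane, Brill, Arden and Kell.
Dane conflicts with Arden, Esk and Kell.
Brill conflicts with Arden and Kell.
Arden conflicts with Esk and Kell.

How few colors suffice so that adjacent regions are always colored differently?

Gale, Brill, Arden, Kell pairwise conflict, so at least 4 colors are needed.
4 colors suffice: color 1 → {Arden}; color 2 → {Dane, Brill}; color 3 → {Esk, Kell}; color 4 → {Gale}. No two conflicting regions share a color.

4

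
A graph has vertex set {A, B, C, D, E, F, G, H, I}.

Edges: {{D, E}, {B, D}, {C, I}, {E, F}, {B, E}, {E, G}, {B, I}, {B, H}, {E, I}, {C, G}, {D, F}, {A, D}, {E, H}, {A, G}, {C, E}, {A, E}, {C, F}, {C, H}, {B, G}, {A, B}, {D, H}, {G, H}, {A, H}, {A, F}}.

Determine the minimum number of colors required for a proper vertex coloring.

5

A, B, E, G, H are mutually adjacent (a clique of size 5), so at least 5 colors are needed.
5 colors suffice: A=2, B=3, C=2, D=5, E=1, F=3, G=5, H=4, I=4. Every edge joins two different colors.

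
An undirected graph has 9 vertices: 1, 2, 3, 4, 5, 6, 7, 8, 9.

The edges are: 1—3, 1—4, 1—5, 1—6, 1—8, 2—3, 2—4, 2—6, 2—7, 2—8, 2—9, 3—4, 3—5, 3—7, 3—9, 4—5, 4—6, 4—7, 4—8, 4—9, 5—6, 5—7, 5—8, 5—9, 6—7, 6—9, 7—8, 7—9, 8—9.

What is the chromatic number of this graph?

4, 5, 6, 7, 9 are mutually adjacent (a clique of size 5), so at least 5 colors are needed.
5 colors suffice: color a → {4}; color b → {2, 5}; color c → {1, 7}; color d → {9}; color e → {3, 6, 8}. No two adjacent vertices share a color.

5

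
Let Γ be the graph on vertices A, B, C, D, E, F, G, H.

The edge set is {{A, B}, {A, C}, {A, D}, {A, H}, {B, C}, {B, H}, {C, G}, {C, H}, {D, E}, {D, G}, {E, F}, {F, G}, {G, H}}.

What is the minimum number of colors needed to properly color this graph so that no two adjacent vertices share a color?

A, B, C, H form a clique, so at least 4 colors are needed.
4 colors suffice: A=3, B=4, C=1, D=1, E=2, F=1, G=3, H=2. Every edge joins two different colors.

4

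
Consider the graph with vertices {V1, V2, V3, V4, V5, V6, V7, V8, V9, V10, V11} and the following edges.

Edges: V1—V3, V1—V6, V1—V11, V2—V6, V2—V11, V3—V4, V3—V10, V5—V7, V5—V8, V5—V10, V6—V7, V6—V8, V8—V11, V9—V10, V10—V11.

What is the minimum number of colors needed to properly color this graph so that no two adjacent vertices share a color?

2

V3 and V4 are adjacent, so at least 2 colors are needed.
A valid assignment using 2 colors: V1=1, V2=1, V3=2, V4=1, V5=2, V6=2, V7=1, V8=1, V9=2, V10=1, V11=2. No two adjacent vertices share a color.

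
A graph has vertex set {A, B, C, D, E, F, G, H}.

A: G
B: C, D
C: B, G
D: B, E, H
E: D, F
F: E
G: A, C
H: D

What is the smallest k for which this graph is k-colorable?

E and F are adjacent, so at least 2 colors are needed.
2 colors suffice: color 1 → {A, C, D, F}; color 2 → {B, E, G, H}. Every edge joins two different colors.

2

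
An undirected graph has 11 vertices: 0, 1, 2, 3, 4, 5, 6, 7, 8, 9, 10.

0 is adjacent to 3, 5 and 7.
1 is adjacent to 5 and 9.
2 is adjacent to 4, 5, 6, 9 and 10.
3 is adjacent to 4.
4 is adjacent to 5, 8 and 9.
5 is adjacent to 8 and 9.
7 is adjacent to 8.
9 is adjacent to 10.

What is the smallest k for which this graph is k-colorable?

4

2, 4, 5, 9 are pairwise adjacent (a clique of size 4), so at least 4 colors are needed.
A valid assignment using 4 colors: 0=b, 1=c, 2=d, 3=a, 4=c, 5=a, 6=a, 7=a, 8=b, 9=b, 10=a. Every edge joins two different colors.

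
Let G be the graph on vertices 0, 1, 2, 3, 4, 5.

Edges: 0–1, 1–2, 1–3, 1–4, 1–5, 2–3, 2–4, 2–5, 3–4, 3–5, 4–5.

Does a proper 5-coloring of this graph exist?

Yes

The chromatic number is 5. 1, 2, 3, 4, 5 form a clique, so at least 5 colors are needed.
5 colors suffice: color a → {1}; color b → {0, 4}; color c → {5}; color d → {2}; color e → {3}.
That is already a proper 5-coloring.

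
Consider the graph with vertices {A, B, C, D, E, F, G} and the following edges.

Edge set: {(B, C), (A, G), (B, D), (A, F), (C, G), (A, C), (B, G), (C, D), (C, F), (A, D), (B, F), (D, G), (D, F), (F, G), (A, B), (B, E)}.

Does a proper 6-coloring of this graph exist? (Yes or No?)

The chromatic number is 6. A, B, C, D, F, G are pairwise adjacent (a clique of size 6), so at least 6 colors are needed.
6 colors suffice: color 1 → {B}; color 2 → {E, G}; color 3 → {F}; color 4 → {C}; color 5 → {D}; color 6 → {A}.
That is already a proper 6-coloring.

Yes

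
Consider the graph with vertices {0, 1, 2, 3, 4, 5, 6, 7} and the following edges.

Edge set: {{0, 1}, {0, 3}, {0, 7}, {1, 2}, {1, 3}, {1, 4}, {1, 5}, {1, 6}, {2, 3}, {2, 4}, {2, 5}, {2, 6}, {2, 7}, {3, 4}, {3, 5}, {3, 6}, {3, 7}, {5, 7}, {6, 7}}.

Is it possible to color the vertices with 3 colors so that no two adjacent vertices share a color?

1, 2, 3, 6 are mutually adjacent (a clique of size 4), so at least 4 colors are needed.
So 3 colors are not enough.

No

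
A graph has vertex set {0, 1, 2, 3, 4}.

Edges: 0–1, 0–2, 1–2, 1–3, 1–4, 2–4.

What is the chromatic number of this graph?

3

1, 2, 4 form a triangle, so at least 3 colors are needed.
3 colors suffice: color red → {1}; color blue → {2, 3}; color green → {0, 4}. No two adjacent vertices share a color.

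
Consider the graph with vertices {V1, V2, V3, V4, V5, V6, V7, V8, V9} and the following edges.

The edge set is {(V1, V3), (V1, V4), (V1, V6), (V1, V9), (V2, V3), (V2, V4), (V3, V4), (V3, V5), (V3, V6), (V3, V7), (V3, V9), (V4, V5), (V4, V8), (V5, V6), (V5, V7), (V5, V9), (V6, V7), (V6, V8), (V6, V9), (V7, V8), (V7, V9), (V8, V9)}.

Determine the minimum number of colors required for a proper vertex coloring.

5

V3, V5, V6, V7, V9 are pairwise adjacent (a clique of size 5), so at least 5 colors are needed.
5 colors suffice: V1=yellow, V2=green, V3=red, V4=blue, V5=purple, V6=blue, V7=yellow, V8=red, V9=green. Every edge joins two different colors.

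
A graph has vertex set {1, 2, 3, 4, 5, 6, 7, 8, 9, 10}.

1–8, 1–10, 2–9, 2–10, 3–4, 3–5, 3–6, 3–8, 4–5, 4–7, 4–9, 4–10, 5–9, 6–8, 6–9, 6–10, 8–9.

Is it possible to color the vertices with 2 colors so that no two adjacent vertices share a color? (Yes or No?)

No

3, 4, 5 are mutually adjacent, so at least 3 colors are needed.
So 2 colors are not enough.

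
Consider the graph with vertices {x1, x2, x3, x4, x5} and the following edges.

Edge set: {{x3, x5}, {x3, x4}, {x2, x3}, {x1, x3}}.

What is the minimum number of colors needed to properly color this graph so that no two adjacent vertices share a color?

x3 and x4 are adjacent, so at least 2 colors are needed.
One proper 2-coloring: x1=blue, x2=blue, x3=red, x4=blue, x5=blue. No two adjacent vertices share a color.

2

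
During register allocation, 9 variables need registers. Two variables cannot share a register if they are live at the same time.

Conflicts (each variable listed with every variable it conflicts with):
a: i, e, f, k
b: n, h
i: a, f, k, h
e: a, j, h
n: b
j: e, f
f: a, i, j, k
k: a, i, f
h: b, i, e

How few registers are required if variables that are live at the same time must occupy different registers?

4

a, i, f, k pairwise conflict, so at least 4 registers are needed.
4 registers suffice: register 1 → {b, e, f}; register 2 → {i, n, j}; register 3 → {a, h}; register 4 → {k}. No two conflicting variables share a register.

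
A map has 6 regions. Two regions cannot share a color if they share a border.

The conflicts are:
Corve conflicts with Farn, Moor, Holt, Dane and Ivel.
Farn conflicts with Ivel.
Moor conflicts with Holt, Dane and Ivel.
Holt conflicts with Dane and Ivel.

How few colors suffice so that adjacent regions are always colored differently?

Corve, Moor, Holt, Ivel are mutually in conflict, so at least 4 colors are needed.
One proper 4-coloring: Corve=1, Farn=2, Moor=2, Holt=4, Dane=3, Ivel=3. Each listed conflict is separated.

4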